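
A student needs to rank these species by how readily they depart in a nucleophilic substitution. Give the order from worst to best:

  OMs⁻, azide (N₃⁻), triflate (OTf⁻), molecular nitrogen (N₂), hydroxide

hydroxide < azide (N₃⁻) < OMs⁻ < triflate (OTf⁻) < molecular nitrogen (N₂)

Rank by basicity of the departing species: weakest base leaves most easily.
molecular nitrogen (N₂): no meaningful conjugate acid; N₂ departs as an exceptionally stable neutral molecule
triflate (OTf⁻): pKₐ(CF₃SO₃H (triflic acid)) ≈ -14
OMs⁻: pKₐ(CH₃SO₃H (MsOH)) ≈ -1.9
azide (N₃⁻): pKₐ(HN₃) ≈ 4.7
hydroxide: pKₐ(H₂O) ≈ 15.7
Listed from poorest to best leaving group as asked.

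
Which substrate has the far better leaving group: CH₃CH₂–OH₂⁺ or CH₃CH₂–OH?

CH₃CH₂–OH₂⁺

From CH₃CH₂–OH the departing group would be OH⁻ (pKₐ(H₂O) ≈ 15.7). Strong base; essentially never leaves without prior activation.
From CH₃CH₂–OH₂⁺ the leaving group is H₂O (pKₐ(H₃O⁺) ≈ -1.7). Neutral; leaves from a protonated alcohol (R–OH₂⁺).
(In practice CH₃CH₂–OH₂⁺ is made from CH₃CH₂–OH by protonation with strong acid, converting the leaving group from hydroxide to neutral water.)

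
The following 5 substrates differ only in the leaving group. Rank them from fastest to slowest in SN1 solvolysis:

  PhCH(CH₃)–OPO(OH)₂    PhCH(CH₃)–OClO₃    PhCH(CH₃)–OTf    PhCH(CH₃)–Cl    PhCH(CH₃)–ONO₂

PhCH(CH₃)–OTf > PhCH(CH₃)–OClO₃ > PhCH(CH₃)–Cl > PhCH(CH₃)–ONO₂ > PhCH(CH₃)–OPO(OH)₂

With the same alkyl group throughout, only the leaving group differentiates the rates.
Rank by basicity of the departing species: weakest base leaves most easily.
PhCH(CH₃)–OTf loses OTf⁻: pKₐ(CF₃SO₃H (triflic acid)) ≈ -14
PhCH(CH₃)–OClO₃ loses ClO₄⁻: pKₐ(HClO₄) ≈ -10
PhCH(CH₃)–Cl loses Cl⁻: pKₐ(HCl) ≈ -7
PhCH(CH₃)–ONO₂ loses NO₃⁻: pKₐ(HNO₃) ≈ -1.3
PhCH(CH₃)–OPO(OH)₂ loses H₂PO₄⁻: pKₐ(H₃PO₄) ≈ 2.1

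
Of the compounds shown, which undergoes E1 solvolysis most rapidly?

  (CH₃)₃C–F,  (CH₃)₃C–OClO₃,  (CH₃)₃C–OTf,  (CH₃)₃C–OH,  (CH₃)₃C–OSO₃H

Same R in every case — rank the leaving groups.
A good leaving group is a weak base: the lower the pKₐ of its conjugate acid, the more readily it departs.
(CH₃)₃C–OTf loses OTf⁻: pKₐ(CF₃SO₃H (triflic acid)) ≈ -14
(CH₃)₃C–OClO₃ loses ClO₄⁻: pKₐ(HClO₄) ≈ -10
(CH₃)₃C–OSO₃H loses HSO₄⁻: pKₐ(H₂SO₄) ≈ -3
(CH₃)₃C–F loses F⁻: pKₐ(HF) ≈ 3.2
(CH₃)₃C–OH loses OH⁻: pKₐ(H₂O) ≈ 15.7

(CH₃)₃C–OTf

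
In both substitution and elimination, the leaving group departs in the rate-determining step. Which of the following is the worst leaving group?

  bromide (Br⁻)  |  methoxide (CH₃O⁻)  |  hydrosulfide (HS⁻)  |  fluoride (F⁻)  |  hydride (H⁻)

A good leaving group is a weak base: the lower the pKₐ of its conjugate acid, the more readily it departs.
bromide (Br⁻): pKₐ(HBr) ≈ -9
fluoride (F⁻): pKₐ(HF) ≈ 3.2
hydrosulfide (HS⁻): pKₐ(H₂S) ≈ 7
methoxide (CH₃O⁻): pKₐ(CH₃OH) ≈ 15.5
hydride (H⁻): pKₐ(H₂) ≈ 36

hydride (H⁻)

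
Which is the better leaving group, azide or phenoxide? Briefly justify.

azide is the better leaving group.
pKₐ(HN₃) ≈ 4.7 versus pKₐ(C₆H₅OH (phenol)) ≈ 10: azide is the much weaker base.
Linear, resonance-stabilised.

azide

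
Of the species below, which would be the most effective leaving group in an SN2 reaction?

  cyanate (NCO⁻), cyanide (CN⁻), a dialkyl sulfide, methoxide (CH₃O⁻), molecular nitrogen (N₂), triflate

molecular nitrogen (N₂)

Leaving-group ability tracks the stability of the departed species; conjugate-acid pKₐ is the usual yardstick (lower pKₐ → better LG).
molecular nitrogen (N₂): no meaningful conjugate acid; N₂ departs as an exceptionally stable neutral molecule
triflate: pKₐ(CF₃SO₃H (triflic acid)) ≈ -14
a dialkyl sulfide: pKₐ(R'₂SH⁺) ≈ -7
cyanate (NCO⁻): pKₐ(HOCN) ≈ 3.5
cyanide (CN⁻): pKₐ(HCN) ≈ 9.2
methoxide (CH₃O⁻): pKₐ(CH₃OH) ≈ 15.5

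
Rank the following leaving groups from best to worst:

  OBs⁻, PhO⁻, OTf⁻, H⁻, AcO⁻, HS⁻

Rank by basicity of the departing species: weakest base leaves most easily.
OTf⁻: pKₐ(CF₃SO₃H (triflic acid)) ≈ -14 — charge spread over three oxygens and a CF₃ group; the premier leaving group in synthesis
OBs⁻: pKₐ(p-BrC₆H₄SO₃H) ≈ -2.8 — arenesulfonate with a p-bromo substituent
AcO⁻: pKₐ(CH₃COOH) ≈ 4.8 — resonance-stabilised but still a weak base
HS⁻: pKₐ(H₂S) ≈ 7 — larger and more polarisable than the oxygen analogue
PhO⁻: pKₐ(C₆H₅OH (phenol)) ≈ 10 — resonance into the ring helps, but still a poor LG
H⁻: pKₐ(H₂) ≈ 36 — extremely strong base; leaves only in special hydride-transfer contexts

OTf⁻ > OBs⁻ > AcO⁻ > HS⁻ > PhO⁻ > H⁻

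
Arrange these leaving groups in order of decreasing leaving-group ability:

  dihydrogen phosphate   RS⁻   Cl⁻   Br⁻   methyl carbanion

A good leaving group is a weak base: the lower the pKₐ of its conjugate acid, the more readily it departs.
Br⁻: pKₐ(HBr) ≈ -9
Cl⁻: pKₐ(HCl) ≈ -7
dihydrogen phosphate: pKₐ(H₃PO₄) ≈ 2.1 — moderate base; biological leaving group after further activation
RS⁻: pKₐ(RSH (a thiol)) ≈ 10.5
methyl carbanion: pKₐ(CH₄) ≈ 48 — unstabilised carbanion; the worst conceivable leaving group

Br⁻ > Cl⁻ > dihydrogen phosphate > RS⁻ > methyl carbanion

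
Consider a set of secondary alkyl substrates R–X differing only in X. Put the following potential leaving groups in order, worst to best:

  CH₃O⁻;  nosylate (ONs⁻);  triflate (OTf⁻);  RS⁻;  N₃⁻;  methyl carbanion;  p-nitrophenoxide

A good leaving group is a weak base: the lower the pKₐ of its conjugate acid, the more readily it departs.
triflate (OTf⁻): pKₐ(CF₃SO₃H (triflic acid)) ≈ -14 — charge spread over three oxygens and a CF₃ group; the premier leaving group in synthesis
nosylate (ONs⁻): pKₐ(p-O₂NC₆H₄SO₃H) ≈ -3.5 — p-nitro group further stabilises the sulfonate
N₃⁻: pKₐ(HN₃) ≈ 4.7 — linear, resonance-stabilised
p-nitrophenoxide: pKₐ(p-nitrophenol) ≈ 7.2 — nitro group delocalises the charge; the classic chromogenic LG
RS⁻: pKₐ(RSH (a thiol)) ≈ 10.5
CH₃O⁻: pKₐ(CH₃OH) ≈ 15.5 — strong base; alkoxides do not leave unassisted
methyl carbanion: pKₐ(CH₄) ≈ 48 — unstabilised carbanion; the worst conceivable leaving group
The question asks for worst first, so the sequence is read in increasing leaving-group ability.

methyl carbanion < CH₃O⁻ < RS⁻ < p-nitrophenoxide < N₃⁻ < nosylate (ONs⁻) < triflate (OTf⁻)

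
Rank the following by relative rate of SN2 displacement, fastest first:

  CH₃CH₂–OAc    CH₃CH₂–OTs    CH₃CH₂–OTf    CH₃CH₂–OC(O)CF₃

CH₃CH₂–OTf > CH₃CH₂–OTs > CH₃CH₂–OC(O)CF₃ > CH₃CH₂–OAc

Same R in every case — rank the leaving groups.
The more stable X⁻ (or X) is on its own — i.e. the weaker a base it is — the better a leaving group it makes.
CH₃CH₂–OTf loses OTf⁻: pKₐ(CF₃SO₃H (triflic acid)) ≈ -14
CH₃CH₂–OTs loses OTs⁻: pKₐ(p-CH₃C₆H₄SO₃H (TsOH)) ≈ -2.8
CH₃CH₂–OC(O)CF₃ loses CF₃COO⁻: pKₐ(CF₃COOH) ≈ 0.2
CH₃CH₂–OAc loses AcO⁻: pKₐ(CH₃COOH) ≈ 4.8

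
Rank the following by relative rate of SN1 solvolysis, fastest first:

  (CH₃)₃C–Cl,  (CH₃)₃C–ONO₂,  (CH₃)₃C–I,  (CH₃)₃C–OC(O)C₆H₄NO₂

(CH₃)₃C–I > (CH₃)₃C–Cl > (CH₃)₃C–ONO₂ > (CH₃)₃C–OC(O)C₆H₄NO₂

The skeletons are identical, so relative rate is governed entirely by leaving-group ability.
Rank by basicity of the departing species: weakest base leaves most easily.
(CH₃)₃C–I loses I⁻: pKₐ(HI) ≈ -10
(CH₃)₃C–Cl loses Cl⁻: pKₐ(HCl) ≈ -7
(CH₃)₃C–ONO₂ loses NO₃⁻: pKₐ(HNO₃) ≈ -1.3
(CH₃)₃C–OC(O)C₆H₄NO₂ loses p-O₂N–C₆H₄–COO⁻: pKₐ(p-nitrobenzoic acid) ≈ 3.4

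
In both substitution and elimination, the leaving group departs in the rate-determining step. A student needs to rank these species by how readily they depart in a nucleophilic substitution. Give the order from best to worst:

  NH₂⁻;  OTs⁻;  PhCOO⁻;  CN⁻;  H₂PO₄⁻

OTs⁻ > H₂PO₄⁻ > PhCOO⁻ > CN⁻ > NH₂⁻

OTs⁻: pKₐ(p-CH₃C₆H₄SO₃H (TsOH)) ≈ -2.8
H₂PO₄⁻: pKₐ(H₃PO₄) ≈ 2.1
PhCOO⁻: pKₐ(C₆H₅COOH) ≈ 4.2
CN⁻: pKₐ(HCN) ≈ 9.2
NH₂⁻: pKₐ(NH₃) ≈ 38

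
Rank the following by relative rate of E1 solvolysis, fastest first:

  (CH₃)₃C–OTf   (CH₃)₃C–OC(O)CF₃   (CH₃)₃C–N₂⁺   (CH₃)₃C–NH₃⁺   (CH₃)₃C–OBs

With the same alkyl group throughout, only the leaving group differentiates the rates.
Leaving-group ability tracks the stability of the departed species; conjugate-acid pKₐ is the usual yardstick (lower pKₐ → better LG).
(CH₃)₃C–N₂⁺ loses N₂: no meaningful conjugate acid; N₂ departs as an exceptionally stable neutral molecule
(CH₃)₃C–OTf loses OTf⁻: pKₐ(CF₃SO₃H (triflic acid)) ≈ -14
(CH₃)₃C–OBs loses OBs⁻: pKₐ(p-BrC₆H₄SO₃H) ≈ -2.8
(CH₃)₃C–OC(O)CF₃ loses CF₃COO⁻: pKₐ(CF₃COOH) ≈ 0.2
(CH₃)₃C–NH₃⁺ loses NH₃: pKₐ(NH₄⁺) ≈ 9.2

(CH₃)₃C–N₂⁺ > (CH₃)₃C–OTf > (CH₃)₃C–OBs > (CH₃)₃C–OC(O)CF₃ > (CH₃)₃C–NH₃⁺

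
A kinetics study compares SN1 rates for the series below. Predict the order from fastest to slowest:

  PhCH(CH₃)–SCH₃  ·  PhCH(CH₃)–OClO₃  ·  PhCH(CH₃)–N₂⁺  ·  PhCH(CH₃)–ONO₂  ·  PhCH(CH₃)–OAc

The skeletons are identical, so relative rate is governed entirely by leaving-group ability.
Rank by basicity of the departing species: weakest base leaves most easily.
PhCH(CH₃)–N₂⁺ loses N₂: no meaningful conjugate acid; N₂ departs as an exceptionally stable neutral molecule
PhCH(CH₃)–OClO₃ loses ClO₄⁻: pKₐ(HClO₄) ≈ -10
PhCH(CH₃)–ONO₂ loses NO₃⁻: pKₐ(HNO₃) ≈ -1.3
PhCH(CH₃)–OAc loses AcO⁻: pKₐ(CH₃COOH) ≈ 4.8
PhCH(CH₃)–SCH₃ loses RS⁻: pKₐ(RSH (a thiol)) ≈ 10.5

PhCH(CH₃)–N₂⁺ > PhCH(CH₃)–OClO₃ > PhCH(CH₃)–ONO₂ > PhCH(CH₃)–OAc > PhCH(CH₃)–SCH₃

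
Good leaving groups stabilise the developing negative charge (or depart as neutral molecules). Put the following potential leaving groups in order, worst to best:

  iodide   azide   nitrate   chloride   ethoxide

iodide: pKₐ(HI) ≈ -10
chloride: pKₐ(HCl) ≈ -7
nitrate: pKₐ(HNO₃) ≈ -1.3
azide: pKₐ(HN₃) ≈ 4.7
ethoxide: pKₐ(CH₃CH₂OH) ≈ 16
The question asks for worst first, so the sequence is read in increasing leaving-group ability.

ethoxide < azide < nitrate < chloride < iodide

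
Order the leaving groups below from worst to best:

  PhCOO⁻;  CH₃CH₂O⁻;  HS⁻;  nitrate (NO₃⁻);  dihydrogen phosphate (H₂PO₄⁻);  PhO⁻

CH₃CH₂O⁻ < PhO⁻ < HS⁻ < PhCOO⁻ < dihydrogen phosphate (H₂PO₄⁻) < nitrate (NO₃⁻)

The more stable X⁻ (or X) is on its own — i.e. the weaker a base it is — the better a leaving group it makes.
nitrate (NO₃⁻): pKₐ(HNO₃) ≈ -1.3
dihydrogen phosphate (H₂PO₄⁻): pKₐ(H₃PO₄) ≈ 2.1 — moderate base; biological leaving group after further activation
PhCOO⁻: pKₐ(C₆H₅COOH) ≈ 4.2 — aryl carboxylate
HS⁻: pKₐ(H₂S) ≈ 7 — larger and more polarisable than the oxygen analogue
PhO⁻: pKₐ(C₆H₅OH (phenol)) ≈ 10 — resonance into the ring helps, but still a poor LG
CH₃CH₂O⁻: pKₐ(CH₃CH₂OH) ≈ 16 — strong base; alkoxides do not leave unassisted
The question asks for worst first, so the sequence is read in increasing leaving-group ability.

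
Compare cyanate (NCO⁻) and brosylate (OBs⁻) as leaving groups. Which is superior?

brosylate (OBs⁻)

brosylate (OBs⁻) is the better leaving group.
pKₐ(p-BrC₆H₄SO₃H) ≈ -2.8 versus pKₐ(HOCN) ≈ 3.5: brosylate (OBs⁻) is the much weaker base.
Arenesulfonate with a p-bromo substituent.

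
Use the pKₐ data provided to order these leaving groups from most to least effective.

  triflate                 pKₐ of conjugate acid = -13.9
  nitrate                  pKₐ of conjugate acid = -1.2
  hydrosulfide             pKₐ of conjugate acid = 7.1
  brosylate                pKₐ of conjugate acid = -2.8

Lower conjugate-acid pKₐ ⇒ weaker base ⇒ better leaving group.
Sorting by the given values: triflate (-13.9), brosylate (-2.8), nitrate (-1.2), hydrosulfide (7.1).

triflate > brosylate > nitrate > hydrosulfide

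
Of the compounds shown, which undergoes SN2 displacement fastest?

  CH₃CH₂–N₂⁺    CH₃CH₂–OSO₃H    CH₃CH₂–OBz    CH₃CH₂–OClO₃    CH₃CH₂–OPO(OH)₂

Identical carbon frameworks mean the comparison reduces to leaving-group quality.
The more stable X⁻ (or X) is on its own — i.e. the weaker a base it is — the better a leaving group it makes.
CH₃CH₂–N₂⁺ loses N₂: no meaningful conjugate acid; N₂ departs as an exceptionally stable neutral molecule
CH₃CH₂–OClO₃ loses ClO₄⁻: pKₐ(HClO₄) ≈ -10
CH₃CH₂–OSO₃H loses HSO₄⁻: pKₐ(H₂SO₄) ≈ -3
CH₃CH₂–OPO(OH)₂ loses H₂PO₄⁻: pKₐ(H₃PO₄) ≈ 2.1
CH₃CH₂–OBz loses PhCOO⁻: pKₐ(C₆H₅COOH) ≈ 4.2

CH₃CH₂–N₂⁺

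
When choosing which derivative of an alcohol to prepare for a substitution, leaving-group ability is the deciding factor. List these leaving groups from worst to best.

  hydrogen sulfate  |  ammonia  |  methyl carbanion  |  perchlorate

perchlorate: pKₐ(HClO₄) ≈ -10
hydrogen sulfate: pKₐ(H₂SO₄) ≈ -3
ammonia: pKₐ(NH₄⁺) ≈ 9.2
methyl carbanion: pKₐ(CH₄) ≈ 48
Listed from poorest to best leaving group as asked.

methyl carbanion < ammonia < hydrogen sulfate < perchlorate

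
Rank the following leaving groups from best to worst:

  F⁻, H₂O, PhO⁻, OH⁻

Rank by basicity of the departing species: weakest base leaves most easily.
H₂O: pKₐ(H₃O⁺) ≈ -1.7 — neutral; leaves from a protonated alcohol (R–OH₂⁺)
F⁻: pKₐ(HF) ≈ 3.2 — small and strongly basic; the poor halide leaving group
PhO⁻: pKₐ(C₆H₅OH (phenol)) ≈ 10
OH⁻: pKₐ(H₂O) ≈ 15.7 — strong base; essentially never leaves without prior activation

H₂O > F⁻ > PhO⁻ > OH⁻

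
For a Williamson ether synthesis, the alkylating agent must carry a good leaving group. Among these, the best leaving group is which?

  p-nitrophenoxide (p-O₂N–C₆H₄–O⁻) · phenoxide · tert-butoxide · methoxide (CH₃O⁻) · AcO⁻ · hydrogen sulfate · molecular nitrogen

molecular nitrogen

Rank by basicity of the departing species: weakest base leaves most easily.
molecular nitrogen: no meaningful conjugate acid; N₂ departs as an exceptionally stable neutral molecule
hydrogen sulfate: pKₐ(H₂SO₄) ≈ -3
AcO⁻: pKₐ(CH₃COOH) ≈ 4.8
p-nitrophenoxide (p-O₂N–C₆H₄–O⁻): pKₐ(p-nitrophenol) ≈ 7.2
phenoxide: pKₐ(C₆H₅OH (phenol)) ≈ 10
methoxide (CH₃O⁻): pKₐ(CH₃OH) ≈ 15.5
tert-butoxide: pKₐ(t-BuOH) ≈ 18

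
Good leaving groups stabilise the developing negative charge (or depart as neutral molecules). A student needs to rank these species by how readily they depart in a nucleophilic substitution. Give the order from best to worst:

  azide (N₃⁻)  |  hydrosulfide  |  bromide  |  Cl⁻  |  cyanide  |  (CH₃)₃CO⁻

Rank by basicity of the departing species: weakest base leaves most easily.
bromide: pKₐ(HBr) ≈ -9 — weak base; good leaving group
Cl⁻: pKₐ(HCl) ≈ -7
azide (N₃⁻): pKₐ(HN₃) ≈ 4.7
hydrosulfide: pKₐ(H₂S) ≈ 7 — larger and more polarisable than the oxygen analogue
cyanide: pKₐ(HCN) ≈ 9.2 — sp carbon stabilises the charge somewhat, but still a poor LG
(CH₃)₃CO⁻: pKₐ(t-BuOH) ≈ 18 — bulky, strongly basic alkoxide

bromide > Cl⁻ > azide (N₃⁻) > hydrosulfide > cyanide > (CH₃)₃CO⁻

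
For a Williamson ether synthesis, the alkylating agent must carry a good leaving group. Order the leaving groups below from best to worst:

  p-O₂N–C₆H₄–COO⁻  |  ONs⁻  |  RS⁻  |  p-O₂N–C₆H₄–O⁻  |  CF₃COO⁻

ONs⁻: pKₐ(p-O₂NC₆H₄SO₃H) ≈ -3.5 — p-nitro group further stabilises the sulfonate
CF₃COO⁻: pKₐ(CF₃COOH) ≈ 0.2 — strongly electron-withdrawing CF₃ stabilises the carboxylate
p-O₂N–C₆H₄–COO⁻: pKₐ(p-nitrobenzoic acid) ≈ 3.4
p-O₂N–C₆H₄–O⁻: pKₐ(p-nitrophenol) ≈ 7.2 — nitro group delocalises the charge; the classic chromogenic LG
RS⁻: pKₐ(RSH (a thiol)) ≈ 10.5

ONs⁻ > CF₃COO⁻ > p-O₂N–C₆H₄–COO⁻ > p-O₂N–C₆H₄–O⁻ > RS⁻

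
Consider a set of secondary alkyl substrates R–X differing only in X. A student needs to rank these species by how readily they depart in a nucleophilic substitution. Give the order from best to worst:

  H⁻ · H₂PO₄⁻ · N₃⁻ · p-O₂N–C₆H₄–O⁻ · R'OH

A good leaving group is a weak base: the lower the pKₐ of its conjugate acid, the more readily it departs.
R'OH: pKₐ(R'OH₂⁺) ≈ -2.4
H₂PO₄⁻: pKₐ(H₃PO₄) ≈ 2.1
N₃⁻: pKₐ(HN₃) ≈ 4.7
p-O₂N–C₆H₄–O⁻: pKₐ(p-nitrophenol) ≈ 7.2
H⁻: pKₐ(H₂) ≈ 36

R'OH > H₂PO₄⁻ > N₃⁻ > p-O₂N–C₆H₄–O⁻ > H⁻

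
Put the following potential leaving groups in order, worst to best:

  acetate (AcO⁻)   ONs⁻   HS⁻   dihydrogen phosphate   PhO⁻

PhO⁻ < HS⁻ < acetate (AcO⁻) < dihydrogen phosphate < ONs⁻

ONs⁻: pKₐ(p-O₂NC₆H₄SO₃H) ≈ -3.5 — p-nitro group further stabilises the sulfonate
dihydrogen phosphate: pKₐ(H₃PO₄) ≈ 2.1 — moderate base; biological leaving group after further activation
acetate (AcO⁻): pKₐ(CH₃COOH) ≈ 4.8 — resonance-stabilised but still a weak base
HS⁻: pKₐ(H₂S) ≈ 7 — larger and more polarisable than the oxygen analogue
PhO⁻: pKₐ(C₆H₅OH (phenol)) ≈ 10
Reversing gives the worst-to-best order requested.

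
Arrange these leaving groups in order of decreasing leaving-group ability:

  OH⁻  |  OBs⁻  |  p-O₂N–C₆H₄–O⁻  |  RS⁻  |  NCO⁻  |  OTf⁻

OTf⁻ > OBs⁻ > NCO⁻ > p-O₂N–C₆H₄–O⁻ > RS⁻ > OH⁻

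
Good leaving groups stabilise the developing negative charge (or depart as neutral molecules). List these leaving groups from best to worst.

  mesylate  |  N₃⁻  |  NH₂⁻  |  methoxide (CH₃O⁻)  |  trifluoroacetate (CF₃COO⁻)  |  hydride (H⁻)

Leaving-group ability tracks the stability of the departed species; conjugate-acid pKₐ is the usual yardstick (lower pKₐ → better LG).
mesylate: pKₐ(CH₃SO₃H (MsOH)) ≈ -1.9
trifluoroacetate (CF₃COO⁻): pKₐ(CF₃COOH) ≈ 0.2
N₃⁻: pKₐ(HN₃) ≈ 4.7
methoxide (CH₃O⁻): pKₐ(CH₃OH) ≈ 15.5
hydride (H⁻): pKₐ(H₂) ≈ 36
NH₂⁻: pKₐ(NH₃) ≈ 38

mesylate > trifluoroacetate (CF₃COO⁻) > N₃⁻ > methoxide (CH₃O⁻) > hydride (H⁻) > NH₂⁻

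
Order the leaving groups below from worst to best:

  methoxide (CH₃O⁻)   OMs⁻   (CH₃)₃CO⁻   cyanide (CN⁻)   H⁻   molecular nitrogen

Leaving-group ability tracks the stability of the departed species; conjugate-acid pKₐ is the usual yardstick (lower pKₐ → better LG).
molecular nitrogen: no meaningful conjugate acid; N₂ departs as an exceptionally stable neutral molecule
OMs⁻: pKₐ(CH₃SO₃H (MsOH)) ≈ -1.9
cyanide (CN⁻): pKₐ(HCN) ≈ 9.2 — sp carbon stabilises the charge somewhat, but still a poor LG
methoxide (CH₃O⁻): pKₐ(CH₃OH) ≈ 15.5 — strong base; alkoxides do not leave unassisted
(CH₃)₃CO⁻: pKₐ(t-BuOH) ≈ 18
H⁻: pKₐ(H₂) ≈ 36 — extremely strong base; leaves only in special hydride-transfer contexts
Reversing gives the worst-to-best order requested.

H⁻ < (CH₃)₃CO⁻ < methoxide (CH₃O⁻) < cyanide (CN⁻) < OMs⁻ < molecular nitrogen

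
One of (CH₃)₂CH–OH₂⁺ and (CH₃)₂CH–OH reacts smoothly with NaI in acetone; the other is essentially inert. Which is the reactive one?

From (CH₃)₂CH–OH the departing group would be OH⁻ (pKₐ(H₂O) ≈ 15.7). Strong base; essentially never leaves without prior activation.
From (CH₃)₂CH–OH₂⁺ the leaving group is H₂O (pKₐ(H₃O⁺) ≈ -1.7). Neutral; leaves from a protonated alcohol (R–OH₂⁺).
(In practice (CH₃)₂CH–OH₂⁺ is made from (CH₃)₂CH–OH by protonation with strong acid, converting the leaving group from hydroxide to neutral water.)

(CH₃)₂CH–OH₂⁺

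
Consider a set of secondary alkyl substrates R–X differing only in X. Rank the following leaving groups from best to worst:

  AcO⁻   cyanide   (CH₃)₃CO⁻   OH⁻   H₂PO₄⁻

Leaving-group ability tracks the stability of the departed species; conjugate-acid pKₐ is the usual yardstick (lower pKₐ → better LG).
H₂PO₄⁻: pKₐ(H₃PO₄) ≈ 2.1
AcO⁻: pKₐ(CH₃COOH) ≈ 4.8 — resonance-stabilised but still a weak base
cyanide: pKₐ(HCN) ≈ 9.2
OH⁻: pKₐ(H₂O) ≈ 15.7 — strong base; essentially never leaves without prior activation
(CH₃)₃CO⁻: pKₐ(t-BuOH) ≈ 18

H₂PO₄⁻ > AcO⁻ > cyanide > OH⁻ > (CH₃)₃CO⁻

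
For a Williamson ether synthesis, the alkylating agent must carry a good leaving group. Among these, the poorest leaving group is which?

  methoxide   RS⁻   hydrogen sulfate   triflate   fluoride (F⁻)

methoxide

A good leaving group is a weak base: the lower the pKₐ of its conjugate acid, the more readily it departs.
triflate: pKₐ(CF₃SO₃H (triflic acid)) ≈ -14
hydrogen sulfate: pKₐ(H₂SO₄) ≈ -3
fluoride (F⁻): pKₐ(HF) ≈ 3.2
RS⁻: pKₐ(RSH (a thiol)) ≈ 10.5
methoxide: pKₐ(CH₃OH) ≈ 15.5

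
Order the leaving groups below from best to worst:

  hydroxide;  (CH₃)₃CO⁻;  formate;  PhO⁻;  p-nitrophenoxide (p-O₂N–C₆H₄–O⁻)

The more stable X⁻ (or X) is on its own — i.e. the weaker a base it is — the better a leaving group it makes.
formate: pKₐ(HCOOH) ≈ 3.8
p-nitrophenoxide (p-O₂N–C₆H₄–O⁻): pKₐ(p-nitrophenol) ≈ 7.2
PhO⁻: pKₐ(C₆H₅OH (phenol)) ≈ 10
hydroxide: pKₐ(H₂O) ≈ 15.7
(CH₃)₃CO⁻: pKₐ(t-BuOH) ≈ 18

formate > p-nitrophenoxide (p-O₂N–C₆H₄–O⁻) > PhO⁻ > hydroxide > (CH₃)₃CO⁻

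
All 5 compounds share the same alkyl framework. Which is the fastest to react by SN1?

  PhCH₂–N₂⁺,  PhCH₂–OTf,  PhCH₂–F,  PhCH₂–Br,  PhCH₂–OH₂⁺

The skeletons are identical, so relative rate is governed entirely by leaving-group ability.
The more stable X⁻ (or X) is on its own — i.e. the weaker a base it is — the better a leaving group it makes.
PhCH₂–N₂⁺ loses N₂: no meaningful conjugate acid; N₂ departs as an exceptionally stable neutral molecule
PhCH₂–OTf loses OTf⁻: pKₐ(CF₃SO₃H (triflic acid)) ≈ -14
PhCH₂–Br loses Br⁻: pKₐ(HBr) ≈ -9
PhCH₂–OH₂⁺ loses H₂O: pKₐ(H₃O⁺) ≈ -1.7
PhCH₂–F loses F⁻: pKₐ(HF) ≈ 3.2

PhCH₂–N₂⁺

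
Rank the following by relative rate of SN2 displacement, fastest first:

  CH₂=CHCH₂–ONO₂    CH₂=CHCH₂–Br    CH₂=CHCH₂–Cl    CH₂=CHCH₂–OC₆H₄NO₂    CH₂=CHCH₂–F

With the same alkyl group throughout, only the leaving group differentiates the rates.
A good leaving group is a weak base: the lower the pKₐ of its conjugate acid, the more readily it departs.
CH₂=CHCH₂–Br loses Br⁻: pKₐ(HBr) ≈ -9
CH₂=CHCH₂–Cl loses Cl⁻: pKₐ(HCl) ≈ -7
CH₂=CHCH₂–ONO₂ loses NO₃⁻: pKₐ(HNO₃) ≈ -1.3
CH₂=CHCH₂–F loses F⁻: pKₐ(HF) ≈ 3.2
CH₂=CHCH₂–OC₆H₄NO₂ loses p-O₂N–C₆H₄–O⁻: pKₐ(p-nitrophenol) ≈ 7.2

CH₂=CHCH₂–Br > CH₂=CHCH₂–Cl > CH₂=CHCH₂–ONO₂ > CH₂=CHCH₂–F > CH₂=CHCH₂–OC₆H₄NO₂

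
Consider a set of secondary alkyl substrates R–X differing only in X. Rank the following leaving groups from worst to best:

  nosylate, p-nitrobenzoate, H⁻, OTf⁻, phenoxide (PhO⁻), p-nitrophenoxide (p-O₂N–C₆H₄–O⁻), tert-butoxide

H⁻ < tert-butoxide < phenoxide (PhO⁻) < p-nitrophenoxide (p-O₂N–C₆H₄–O⁻) < p-nitrobenzoate < nosylate < OTf⁻

Leaving-group ability tracks the stability of the departed species; conjugate-acid pKₐ is the usual yardstick (lower pKₐ → better LG).
OTf⁻: pKₐ(CF₃SO₃H (triflic acid)) ≈ -14 — charge spread over three oxygens and a CF₃ group; the premier leaving group in synthesis
nosylate: pKₐ(p-O₂NC₆H₄SO₃H) ≈ -3.5
p-nitrobenzoate: pKₐ(p-nitrobenzoic acid) ≈ 3.4 — electron-withdrawing nitro group stabilises the carboxylate
p-nitrophenoxide (p-O₂N–C₆H₄–O⁻): pKₐ(p-nitrophenol) ≈ 7.2 — nitro group delocalises the charge; the classic chromogenic LG
phenoxide (PhO⁻): pKₐ(C₆H₅OH (phenol)) ≈ 10
tert-butoxide: pKₐ(t-BuOH) ≈ 18 — bulky, strongly basic alkoxide
H⁻: pKₐ(H₂) ≈ 36 — extremely strong base; leaves only in special hydride-transfer contexts
Reversing gives the worst-to-best order requested.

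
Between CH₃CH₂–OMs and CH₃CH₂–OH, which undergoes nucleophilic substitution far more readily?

From CH₃CH₂–OH the departing group would be OH⁻ (pKₐ(H₂O) ≈ 15.7). Strong base; essentially never leaves without prior activation.
From CH₃CH₂–OMs the leaving group is OMs⁻ (pKₐ(CH₃SO₃H (MsOH)) ≈ -1.9). Resonance-delocalised alkanesulfonate.
(In practice CH₃CH₂–OMs is made from CH₃CH₂–OH by treatment with MsCl / Et₃N, converting the hydroxyl into a mesylate.)

CH₃CH₂–OMs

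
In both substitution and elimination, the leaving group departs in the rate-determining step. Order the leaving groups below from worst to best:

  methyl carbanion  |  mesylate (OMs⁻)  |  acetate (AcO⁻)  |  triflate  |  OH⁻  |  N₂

methyl carbanion < OH⁻ < acetate (AcO⁻) < mesylate (OMs⁻) < triflate < N₂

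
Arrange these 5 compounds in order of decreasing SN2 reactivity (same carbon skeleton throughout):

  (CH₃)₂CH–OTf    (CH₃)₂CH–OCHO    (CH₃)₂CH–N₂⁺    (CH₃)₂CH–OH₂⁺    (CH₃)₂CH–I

(CH₃)₂CH–N₂⁺ > (CH₃)₂CH–OTf > (CH₃)₂CH–I > (CH₃)₂CH–OH₂⁺ > (CH₃)₂CH–OCHO

With the same alkyl group throughout, only the leaving group differentiates the rates.
A good leaving group is a weak base: the lower the pKₐ of its conjugate acid, the more readily it departs.
(CH₃)₂CH–N₂⁺ loses N₂: no meaningful conjugate acid; N₂ departs as an exceptionally stable neutral molecule
(CH₃)₂CH–OTf loses OTf⁻: pKₐ(CF₃SO₃H (triflic acid)) ≈ -14
(CH₃)₂CH–I loses I⁻: pKₐ(HI) ≈ -10
(CH₃)₂CH–OH₂⁺ loses H₂O: pKₐ(H₃O⁺) ≈ -1.7
(CH₃)₂CH–OCHO loses HCOO⁻: pKₐ(HCOOH) ≈ 3.8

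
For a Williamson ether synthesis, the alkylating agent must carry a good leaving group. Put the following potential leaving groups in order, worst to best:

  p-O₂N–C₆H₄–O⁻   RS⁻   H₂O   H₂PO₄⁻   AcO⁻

RS⁻ < p-O₂N–C₆H₄–O⁻ < AcO⁻ < H₂PO₄⁻ < H₂O

Rank by basicity of the departing species: weakest base leaves most easily.
H₂O: pKₐ(H₃O⁺) ≈ -1.7
H₂PO₄⁻: pKₐ(H₃PO₄) ≈ 2.1 — moderate base; biological leaving group after further activation
AcO⁻: pKₐ(CH₃COOH) ≈ 4.8 — resonance-stabilised but still a weak base
p-O₂N–C₆H₄–O⁻: pKₐ(p-nitrophenol) ≈ 7.2 — nitro group delocalises the charge; the classic chromogenic LG
RS⁻: pKₐ(RSH (a thiol)) ≈ 10.5 — moderately basic; rarely leaves without activation
Listed from poorest to best leaving group as asked.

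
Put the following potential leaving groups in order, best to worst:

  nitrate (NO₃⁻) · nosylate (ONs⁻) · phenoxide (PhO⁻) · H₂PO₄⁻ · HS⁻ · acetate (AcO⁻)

nosylate (ONs⁻) > nitrate (NO₃⁻) > H₂PO₄⁻ > acetate (AcO⁻) > HS⁻ > phenoxide (PhO⁻)

nosylate (ONs⁻): pKₐ(p-O₂NC₆H₄SO₃H) ≈ -3.5
nitrate (NO₃⁻): pKₐ(HNO₃) ≈ -1.3
H₂PO₄⁻: pKₐ(H₃PO₄) ≈ 2.1
acetate (AcO⁻): pKₐ(CH₃COOH) ≈ 4.8
HS⁻: pKₐ(H₂S) ≈ 7
phenoxide (PhO⁻): pKₐ(C₆H₅OH (phenol)) ≈ 10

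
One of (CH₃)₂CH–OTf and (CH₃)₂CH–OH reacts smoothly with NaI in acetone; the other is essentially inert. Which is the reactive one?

From (CH₃)₂CH–OH the departing group would be OH⁻ (pKₐ(H₂O) ≈ 15.7). Strong base; essentially never leaves without prior activation.
From (CH₃)₂CH–OTf the leaving group is OTf⁻ (pKₐ(CF₃SO₃H (triflic acid)) ≈ -14). Charge spread over three oxygens and a CF₃ group; the premier leaving group in synthesis.
(In practice (CH₃)₂CH–OTf is made from (CH₃)₂CH–OH by treatment with Tf₂O / 2,6-lutidine, converting the hydroxyl into a triflate.)

(CH₃)₂CH–OTf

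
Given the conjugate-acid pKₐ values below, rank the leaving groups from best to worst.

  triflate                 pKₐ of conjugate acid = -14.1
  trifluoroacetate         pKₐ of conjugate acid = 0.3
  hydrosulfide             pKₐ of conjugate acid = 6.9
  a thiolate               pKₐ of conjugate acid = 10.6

Lower conjugate-acid pKₐ ⇒ weaker base ⇒ better leaving group.
Sorting by the given values: triflate (-14.1), trifluoroacetate (0.3), hydrosulfide (6.9), a thiolate (10.6).

triflate > trifluoroacetate > hydrosulfide > a thiolate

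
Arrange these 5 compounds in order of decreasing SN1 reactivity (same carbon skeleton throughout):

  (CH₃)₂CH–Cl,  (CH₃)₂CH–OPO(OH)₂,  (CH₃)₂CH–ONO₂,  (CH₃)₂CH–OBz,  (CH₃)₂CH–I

The skeletons are identical, so relative rate is governed entirely by leaving-group ability.
A good leaving group is a weak base: the lower the pKₐ of its conjugate acid, the more readily it departs.
(CH₃)₂CH–I loses I⁻: pKₐ(HI) ≈ -10
(CH₃)₂CH–Cl loses Cl⁻: pKₐ(HCl) ≈ -7
(CH₃)₂CH–ONO₂ loses NO₃⁻: pKₐ(HNO₃) ≈ -1.3
(CH₃)₂CH–OPO(OH)₂ loses H₂PO₄⁻: pKₐ(H₃PO₄) ≈ 2.1
(CH₃)₂CH–OBz loses PhCOO⁻: pKₐ(C₆H₅COOH) ≈ 4.2

(CH₃)₂CH–I > (CH₃)₂CH–Cl > (CH₃)₂CH–ONO₂ > (CH₃)₂CH–OPO(OH)₂ > (CH₃)₂CH–OBz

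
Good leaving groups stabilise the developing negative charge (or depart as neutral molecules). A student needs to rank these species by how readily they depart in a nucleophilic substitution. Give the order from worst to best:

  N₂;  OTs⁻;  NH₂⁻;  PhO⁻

A good leaving group is a weak base: the lower the pKₐ of its conjugate acid, the more readily it departs.
N₂: no meaningful conjugate acid; N₂ departs as an exceptionally stable neutral molecule
OTs⁻: pKₐ(p-CH₃C₆H₄SO₃H (TsOH)) ≈ -2.8
PhO⁻: pKₐ(C₆H₅OH (phenol)) ≈ 10
NH₂⁻: pKₐ(NH₃) ≈ 38
Listed from poorest to best leaving group as asked.

NH₂⁻ < PhO⁻ < OTs⁻ < N₂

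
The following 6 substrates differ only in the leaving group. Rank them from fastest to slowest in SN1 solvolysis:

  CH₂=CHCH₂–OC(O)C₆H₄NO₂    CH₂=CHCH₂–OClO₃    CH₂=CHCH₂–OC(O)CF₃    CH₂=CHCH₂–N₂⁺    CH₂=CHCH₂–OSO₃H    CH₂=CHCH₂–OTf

Identical carbon frameworks mean the comparison reduces to leaving-group quality.
Leaving-group ability tracks the stability of the departed species; conjugate-acid pKₐ is the usual yardstick (lower pKₐ → better LG).
CH₂=CHCH₂–N₂⁺ loses N₂: no meaningful conjugate acid; N₂ departs as an exceptionally stable neutral molecule
CH₂=CHCH₂–OTf loses OTf⁻: pKₐ(CF₃SO₃H (triflic acid)) ≈ -14
CH₂=CHCH₂–OClO₃ loses ClO₄⁻: pKₐ(HClO₄) ≈ -10
CH₂=CHCH₂–OSO₃H loses HSO₄⁻: pKₐ(H₂SO₄) ≈ -3
CH₂=CHCH₂–OC(O)CF₃ loses CF₃COO⁻: pKₐ(CF₃COOH) ≈ 0.2
CH₂=CHCH₂–OC(O)C₆H₄NO₂ loses p-O₂N–C₆H₄–COO⁻: pKₐ(p-nitrobenzoic acid) ≈ 3.4

CH₂=CHCH₂–N₂⁺ > CH₂=CHCH₂–OTf > CH₂=CHCH₂–OClO₃ > CH₂=CHCH₂–OSO₃H > CH₂=CHCH₂–OC(O)CF₃ > CH₂=CHCH₂–OC(O)C₆H₄NO₂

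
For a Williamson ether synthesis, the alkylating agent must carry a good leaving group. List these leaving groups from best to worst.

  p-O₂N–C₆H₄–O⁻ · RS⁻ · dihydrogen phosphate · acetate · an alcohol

Leaving-group ability tracks the stability of the departed species; conjugate-acid pKₐ is the usual yardstick (lower pKₐ → better LG).
an alcohol: pKₐ(R'OH₂⁺) ≈ -2.4 — neutral; leaves from a protonated ether (an oxonium ion, R–O(H)R'⁺)
dihydrogen phosphate: pKₐ(H₃PO₄) ≈ 2.1
acetate: pKₐ(CH₃COOH) ≈ 4.8
p-O₂N–C₆H₄–O⁻: pKₐ(p-nitrophenol) ≈ 7.2 — nitro group delocalises the charge; the classic chromogenic LG
RS⁻: pKₐ(RSH (a thiol)) ≈ 10.5 — moderately basic; rarely leaves without activation

an alcohol > dihydrogen phosphate > acetate > p-O₂N–C₆H₄–O⁻ > RS⁻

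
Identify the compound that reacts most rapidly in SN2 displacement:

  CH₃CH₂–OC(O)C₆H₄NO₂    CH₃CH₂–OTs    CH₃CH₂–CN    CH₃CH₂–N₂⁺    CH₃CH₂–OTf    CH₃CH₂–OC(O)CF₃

Same R in every case — rank the leaving groups.
A good leaving group is a weak base: the lower the pKₐ of its conjugate acid, the more readily it departs.
CH₃CH₂–N₂⁺ loses N₂: no meaningful conjugate acid; N₂ departs as an exceptionally stable neutral molecule
CH₃CH₂–OTf loses OTf⁻: pKₐ(CF₃SO₃H (triflic acid)) ≈ -14
CH₃CH₂–OTs loses OTs⁻: pKₐ(p-CH₃C₆H₄SO₃H (TsOH)) ≈ -2.8
CH₃CH₂–OC(O)CF₃ loses CF₃COO⁻: pKₐ(CF₃COOH) ≈ 0.2
CH₃CH₂–OC(O)C₆H₄NO₂ loses p-O₂N–C₆H₄–COO⁻: pKₐ(p-nitrobenzoic acid) ≈ 3.4
CH₃CH₂–CN loses CN⁻: pKₐ(HCN) ≈ 9.2

CH₃CH₂–N₂⁺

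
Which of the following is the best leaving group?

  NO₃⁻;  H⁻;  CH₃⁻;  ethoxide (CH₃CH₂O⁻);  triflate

triflate

triflate: pKₐ(CF₃SO₃H (triflic acid)) ≈ -14
NO₃⁻: pKₐ(HNO₃) ≈ -1.3
ethoxide (CH₃CH₂O⁻): pKₐ(CH₃CH₂OH) ≈ 16
H⁻: pKₐ(H₂) ≈ 36
CH₃⁻: pKₐ(CH₄) ≈ 48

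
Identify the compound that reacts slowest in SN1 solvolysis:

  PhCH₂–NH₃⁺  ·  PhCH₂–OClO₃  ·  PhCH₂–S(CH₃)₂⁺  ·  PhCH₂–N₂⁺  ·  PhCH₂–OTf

Identical carbon frameworks mean the comparison reduces to leaving-group quality.
Leaving-group ability tracks the stability of the departed species; conjugate-acid pKₐ is the usual yardstick (lower pKₐ → better LG).
PhCH₂–N₂⁺ loses N₂: no meaningful conjugate acid; N₂ departs as an exceptionally stable neutral molecule
PhCH₂–OTf loses OTf⁻: pKₐ(CF₃SO₃H (triflic acid)) ≈ -14
PhCH₂–OClO₃ loses ClO₄⁻: pKₐ(HClO₄) ≈ -10
PhCH₂–S(CH₃)₂⁺ loses SR'₂: pKₐ(R'₂SH⁺) ≈ -7
PhCH₂–NH₃⁺ loses NH₃: pKₐ(NH₄⁺) ≈ 9.2

PhCH₂–NH₃⁺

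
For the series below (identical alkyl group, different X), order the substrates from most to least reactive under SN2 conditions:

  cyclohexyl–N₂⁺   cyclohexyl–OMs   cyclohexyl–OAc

cyclohexyl–N₂⁺ > cyclohexyl–OMs > cyclohexyl–OAc

The skeletons are identical, so relative rate is governed entirely by leaving-group ability.
Rank by basicity of the departing species: weakest base leaves most easily.
cyclohexyl–N₂⁺ loses N₂: no meaningful conjugate acid; N₂ departs as an exceptionally stable neutral molecule
cyclohexyl–OMs loses OMs⁻: pKₐ(CH₃SO₃H (MsOH)) ≈ -1.9
cyclohexyl–OAc loses AcO⁻: pKₐ(CH₃COOH) ≈ 4.8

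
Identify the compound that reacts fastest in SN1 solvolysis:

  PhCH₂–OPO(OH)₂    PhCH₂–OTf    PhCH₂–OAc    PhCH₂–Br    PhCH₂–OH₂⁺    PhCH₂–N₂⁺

PhCH₂–N₂⁺

The skeletons are identical, so relative rate is governed entirely by leaving-group ability.
The more stable X⁻ (or X) is on its own — i.e. the weaker a base it is — the better a leaving group it makes.
PhCH₂–N₂⁺ loses N₂: no meaningful conjugate acid; N₂ departs as an exceptionally stable neutral molecule
PhCH₂–OTf loses OTf⁻: pKₐ(CF₃SO₃H (triflic acid)) ≈ -14
PhCH₂–Br loses Br⁻: pKₐ(HBr) ≈ -9
PhCH₂–OH₂⁺ loses H₂O: pKₐ(H₃O⁺) ≈ -1.7
PhCH₂–OPO(OH)₂ loses H₂PO₄⁻: pKₐ(H₃PO₄) ≈ 2.1
PhCH₂–OAc loses AcO⁻: pKₐ(CH₃COOH) ≈ 4.8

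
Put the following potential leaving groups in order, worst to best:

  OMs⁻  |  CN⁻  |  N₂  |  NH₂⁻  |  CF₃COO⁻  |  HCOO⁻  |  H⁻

NH₂⁻ < H⁻ < CN⁻ < HCOO⁻ < CF₃COO⁻ < OMs⁻ < N₂

N₂: no meaningful conjugate acid; N₂ departs as an exceptionally stable neutral molecule
OMs⁻: pKₐ(CH₃SO₃H (MsOH)) ≈ -1.9
CF₃COO⁻: pKₐ(CF₃COOH) ≈ 0.2
HCOO⁻: pKₐ(HCOOH) ≈ 3.8
CN⁻: pKₐ(HCN) ≈ 9.2
H⁻: pKₐ(H₂) ≈ 36
NH₂⁻: pKₐ(NH₃) ≈ 38
Listed from poorest to best leaving group as asked.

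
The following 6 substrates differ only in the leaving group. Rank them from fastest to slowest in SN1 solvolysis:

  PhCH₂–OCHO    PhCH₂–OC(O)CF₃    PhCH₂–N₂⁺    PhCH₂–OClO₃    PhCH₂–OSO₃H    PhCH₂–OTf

PhCH₂–N₂⁺ > PhCH₂–OTf > PhCH₂–OClO₃ > PhCH₂–OSO₃H > PhCH₂–OC(O)CF₃ > PhCH₂–OCHO

Same R in every case — rank the leaving groups.
The more stable X⁻ (or X) is on its own — i.e. the weaker a base it is — the better a leaving group it makes.
PhCH₂–N₂⁺ loses N₂: no meaningful conjugate acid; N₂ departs as an exceptionally stable neutral molecule
PhCH₂–OTf loses OTf⁻: pKₐ(CF₃SO₃H (triflic acid)) ≈ -14
PhCH₂–OClO₃ loses ClO₄⁻: pKₐ(HClO₄) ≈ -10
PhCH₂–OSO₃H loses HSO₄⁻: pKₐ(H₂SO₄) ≈ -3
PhCH₂–OC(O)CF₃ loses CF₃COO⁻: pKₐ(CF₃COOH) ≈ 0.2
PhCH₂–OCHO loses HCOO⁻: pKₐ(HCOOH) ≈ 3.8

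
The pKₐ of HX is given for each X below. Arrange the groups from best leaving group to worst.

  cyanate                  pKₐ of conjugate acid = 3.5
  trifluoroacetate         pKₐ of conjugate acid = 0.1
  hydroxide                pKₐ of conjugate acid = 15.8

trifluoroacetate > cyanate > hydroxide

Lower conjugate-acid pKₐ ⇒ weaker base ⇒ better leaving group.
Sorting by the given values: trifluoroacetate (0.1), cyanate (3.5), hydroxide (15.8).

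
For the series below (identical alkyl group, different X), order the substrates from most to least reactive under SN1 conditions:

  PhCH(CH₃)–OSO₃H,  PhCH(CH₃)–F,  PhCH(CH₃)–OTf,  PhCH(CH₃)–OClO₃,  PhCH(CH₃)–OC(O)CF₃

Identical carbon frameworks mean the comparison reduces to leaving-group quality.
Rank by basicity of the departing species: weakest base leaves most easily.
PhCH(CH₃)–OTf loses OTf⁻: pKₐ(CF₃SO₃H (triflic acid)) ≈ -14
PhCH(CH₃)–OClO₃ loses ClO₄⁻: pKₐ(HClO₄) ≈ -10
PhCH(CH₃)–OSO₃H loses HSO₄⁻: pKₐ(H₂SO₄) ≈ -3
PhCH(CH₃)–OC(O)CF₃ loses CF₃COO⁻: pKₐ(CF₃COOH) ≈ 0.2
PhCH(CH₃)–F loses F⁻: pKₐ(HF) ≈ 3.2

PhCH(CH₃)–OTf > PhCH(CH₃)–OClO₃ > PhCH(CH₃)–OSO₃H > PhCH(CH₃)–OC(O)CF₃ > PhCH(CH₃)–F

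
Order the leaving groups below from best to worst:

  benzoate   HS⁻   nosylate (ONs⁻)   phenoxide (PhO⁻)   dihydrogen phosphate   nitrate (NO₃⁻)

The more stable X⁻ (or X) is on its own — i.e. the weaker a base it is — the better a leaving group it makes.
nosylate (ONs⁻): pKₐ(p-O₂NC₆H₄SO₃H) ≈ -3.5
nitrate (NO₃⁻): pKₐ(HNO₃) ≈ -1.3 — resonance-delocalised over three oxygens
dihydrogen phosphate: pKₐ(H₃PO₄) ≈ 2.1 — moderate base; biological leaving group after further activation
benzoate: pKₐ(C₆H₅COOH) ≈ 4.2 — aryl carboxylate
HS⁻: pKₐ(H₂S) ≈ 7 — larger and more polarisable than the oxygen analogue
phenoxide (PhO⁻): pKₐ(C₆H₅OH (phenol)) ≈ 10 — resonance into the ring helps, but still a poor LG

nosylate (ONs⁻) > nitrate (NO₃⁻) > dihydrogen phosphate > benzoate > HS⁻ > phenoxide (PhO⁻)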